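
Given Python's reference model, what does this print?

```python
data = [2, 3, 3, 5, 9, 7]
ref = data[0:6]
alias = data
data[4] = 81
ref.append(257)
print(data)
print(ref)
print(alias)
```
[2, 3, 3, 5, 81, 7]
[2, 3, 3, 5, 9, 7, 257]
[2, 3, 3, 5, 81, 7]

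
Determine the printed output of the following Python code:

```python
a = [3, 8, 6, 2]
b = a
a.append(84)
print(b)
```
[3, 8, 6, 2, 84]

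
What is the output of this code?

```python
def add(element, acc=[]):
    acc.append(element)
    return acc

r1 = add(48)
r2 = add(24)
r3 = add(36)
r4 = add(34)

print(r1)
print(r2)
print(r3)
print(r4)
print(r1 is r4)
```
[48, 24, 36, 34]
[48, 24, 36, 34]
[48, 24, 36, 34]
[48, 24, 36, 34]
True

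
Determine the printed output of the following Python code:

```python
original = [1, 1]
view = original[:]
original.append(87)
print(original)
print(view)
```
[1, 1, 87]
[1, 1]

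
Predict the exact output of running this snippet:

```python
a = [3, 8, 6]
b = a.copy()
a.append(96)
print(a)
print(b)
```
[3, 8, 6, 96]
[3, 8, 6]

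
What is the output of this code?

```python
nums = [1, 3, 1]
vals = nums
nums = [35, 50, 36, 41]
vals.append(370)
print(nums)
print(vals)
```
[35, 50, 36, 41]
[1, 3, 1, 370]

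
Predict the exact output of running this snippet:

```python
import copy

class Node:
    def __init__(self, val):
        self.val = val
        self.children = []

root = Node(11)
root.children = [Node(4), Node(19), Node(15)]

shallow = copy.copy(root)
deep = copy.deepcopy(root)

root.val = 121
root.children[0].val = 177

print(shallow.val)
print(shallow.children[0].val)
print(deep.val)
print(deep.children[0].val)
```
11
177
11
4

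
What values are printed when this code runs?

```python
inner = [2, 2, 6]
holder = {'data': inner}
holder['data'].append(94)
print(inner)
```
[2, 2, 6, 94]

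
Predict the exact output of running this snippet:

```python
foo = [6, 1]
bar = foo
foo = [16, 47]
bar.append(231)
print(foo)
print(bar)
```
[16, 47]
[6, 1, 231]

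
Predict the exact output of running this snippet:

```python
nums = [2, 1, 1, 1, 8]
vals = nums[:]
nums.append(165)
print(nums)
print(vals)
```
[2, 1, 1, 1, 8, 165]
[2, 1, 1, 1, 8]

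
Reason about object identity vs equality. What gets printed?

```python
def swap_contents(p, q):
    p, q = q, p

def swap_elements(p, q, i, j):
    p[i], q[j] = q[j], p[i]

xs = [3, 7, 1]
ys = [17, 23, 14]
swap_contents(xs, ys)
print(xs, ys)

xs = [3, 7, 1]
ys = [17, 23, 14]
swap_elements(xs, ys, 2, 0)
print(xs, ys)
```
[3, 7, 1] [17, 23, 14]
[3, 7, 17] [1, 23, 14]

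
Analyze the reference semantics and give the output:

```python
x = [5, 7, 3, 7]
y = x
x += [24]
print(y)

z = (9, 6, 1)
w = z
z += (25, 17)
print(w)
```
[5, 7, 3, 7, 24]
(9, 6, 1)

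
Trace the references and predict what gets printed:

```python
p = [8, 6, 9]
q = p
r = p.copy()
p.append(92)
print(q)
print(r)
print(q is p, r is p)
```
[8, 6, 9, 92]
[8, 6, 9]
True False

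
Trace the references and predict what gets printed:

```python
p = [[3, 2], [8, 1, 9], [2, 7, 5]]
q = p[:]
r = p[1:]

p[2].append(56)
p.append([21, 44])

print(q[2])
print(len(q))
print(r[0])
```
[2, 7, 5, 56]
3
[8, 1, 9]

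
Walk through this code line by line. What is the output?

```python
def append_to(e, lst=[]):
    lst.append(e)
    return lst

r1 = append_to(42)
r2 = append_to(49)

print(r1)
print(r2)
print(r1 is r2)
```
[42, 49]
[42, 49]
True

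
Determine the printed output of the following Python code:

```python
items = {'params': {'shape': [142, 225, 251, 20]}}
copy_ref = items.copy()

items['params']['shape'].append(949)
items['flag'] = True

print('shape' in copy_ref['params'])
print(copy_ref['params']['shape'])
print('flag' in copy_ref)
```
True
[142, 225, 251, 20, 949]
False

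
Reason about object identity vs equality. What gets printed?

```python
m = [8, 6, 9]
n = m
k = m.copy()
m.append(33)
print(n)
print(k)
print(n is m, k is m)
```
[8, 6, 9, 33]
[8, 6, 9]
True False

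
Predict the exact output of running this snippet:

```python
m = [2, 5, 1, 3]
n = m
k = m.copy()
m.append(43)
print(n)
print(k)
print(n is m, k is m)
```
[2, 5, 1, 3, 43]
[2, 5, 1, 3]
True False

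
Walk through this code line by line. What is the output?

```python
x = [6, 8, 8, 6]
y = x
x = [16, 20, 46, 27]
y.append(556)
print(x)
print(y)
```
[16, 20, 46, 27]
[6, 8, 8, 6, 556]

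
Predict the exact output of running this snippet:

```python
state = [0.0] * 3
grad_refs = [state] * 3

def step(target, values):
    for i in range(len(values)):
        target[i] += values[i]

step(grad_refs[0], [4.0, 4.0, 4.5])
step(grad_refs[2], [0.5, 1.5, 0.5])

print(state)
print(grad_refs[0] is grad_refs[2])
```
[4.5, 5.5, 5.0]
True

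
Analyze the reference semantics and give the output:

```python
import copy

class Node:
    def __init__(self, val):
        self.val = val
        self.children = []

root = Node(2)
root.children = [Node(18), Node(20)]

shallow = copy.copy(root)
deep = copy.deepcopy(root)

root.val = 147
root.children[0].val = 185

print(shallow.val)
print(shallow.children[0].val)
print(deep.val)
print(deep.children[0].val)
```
2
185
2
18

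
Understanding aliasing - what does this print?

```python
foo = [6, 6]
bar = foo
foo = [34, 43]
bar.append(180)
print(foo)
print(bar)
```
[34, 43]
[6, 6, 180]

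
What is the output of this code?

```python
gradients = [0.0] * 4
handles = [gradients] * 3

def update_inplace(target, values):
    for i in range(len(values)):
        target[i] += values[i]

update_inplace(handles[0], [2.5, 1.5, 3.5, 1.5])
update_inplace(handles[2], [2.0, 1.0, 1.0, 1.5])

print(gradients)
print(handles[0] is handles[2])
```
[4.5, 2.5, 4.5, 3.0]
True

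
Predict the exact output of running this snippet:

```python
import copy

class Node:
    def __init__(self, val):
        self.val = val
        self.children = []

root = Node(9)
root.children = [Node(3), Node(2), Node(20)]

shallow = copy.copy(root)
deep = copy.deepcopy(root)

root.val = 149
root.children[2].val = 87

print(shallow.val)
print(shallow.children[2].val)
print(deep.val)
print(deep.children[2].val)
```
9
87
9
20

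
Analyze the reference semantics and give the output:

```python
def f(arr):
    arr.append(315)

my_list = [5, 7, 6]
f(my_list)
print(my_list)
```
[5, 7, 6, 315]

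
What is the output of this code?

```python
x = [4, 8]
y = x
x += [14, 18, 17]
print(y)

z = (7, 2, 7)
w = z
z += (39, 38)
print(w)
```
[4, 8, 14, 18, 17]
(7, 2, 7)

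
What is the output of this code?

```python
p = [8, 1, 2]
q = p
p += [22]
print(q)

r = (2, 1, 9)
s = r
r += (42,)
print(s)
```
[8, 1, 2, 22]
(2, 1, 9)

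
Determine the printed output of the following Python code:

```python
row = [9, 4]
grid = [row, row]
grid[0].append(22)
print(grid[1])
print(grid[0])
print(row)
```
[9, 4, 22]
[9, 4, 22]
[9, 4, 22]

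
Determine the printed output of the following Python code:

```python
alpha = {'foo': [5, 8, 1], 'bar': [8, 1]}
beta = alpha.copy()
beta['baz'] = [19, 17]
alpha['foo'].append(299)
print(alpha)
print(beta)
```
{'foo': [5, 8, 1, 299], 'bar': [8, 1]}
{'foo': [5, 8, 1, 299], 'bar': [8, 1], 'baz': [19, 17]}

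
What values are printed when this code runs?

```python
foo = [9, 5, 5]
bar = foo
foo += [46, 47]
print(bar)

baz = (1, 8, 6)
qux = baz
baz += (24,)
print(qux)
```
[9, 5, 5, 46, 47]
(1, 8, 6)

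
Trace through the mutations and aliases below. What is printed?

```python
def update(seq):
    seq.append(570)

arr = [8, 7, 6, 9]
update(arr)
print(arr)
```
[8, 7, 6, 9, 570]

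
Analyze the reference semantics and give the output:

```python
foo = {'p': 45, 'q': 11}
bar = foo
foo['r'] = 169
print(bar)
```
{'p': 45, 'q': 11, 'r': 169}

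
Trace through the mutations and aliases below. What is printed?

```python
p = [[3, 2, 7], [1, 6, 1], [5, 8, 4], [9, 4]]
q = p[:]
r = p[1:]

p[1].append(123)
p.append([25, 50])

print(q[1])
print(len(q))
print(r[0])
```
[1, 6, 1, 123]
4
[1, 6, 1, 123]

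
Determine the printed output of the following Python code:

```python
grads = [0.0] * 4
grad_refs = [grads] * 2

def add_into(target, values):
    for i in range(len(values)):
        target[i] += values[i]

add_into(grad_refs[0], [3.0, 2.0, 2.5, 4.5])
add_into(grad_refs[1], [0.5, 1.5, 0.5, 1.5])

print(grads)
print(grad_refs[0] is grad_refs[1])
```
[3.5, 3.5, 3.0, 6.0]
True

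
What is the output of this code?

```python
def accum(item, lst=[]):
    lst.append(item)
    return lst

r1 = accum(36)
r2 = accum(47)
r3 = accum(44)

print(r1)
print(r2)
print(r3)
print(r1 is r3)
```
[36, 47, 44]
[36, 47, 44]
[36, 47, 44]
True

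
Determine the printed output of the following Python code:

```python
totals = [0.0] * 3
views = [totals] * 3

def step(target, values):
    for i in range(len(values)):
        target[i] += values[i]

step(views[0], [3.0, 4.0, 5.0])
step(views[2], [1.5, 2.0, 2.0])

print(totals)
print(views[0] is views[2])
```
[4.5, 6.0, 7.0]
True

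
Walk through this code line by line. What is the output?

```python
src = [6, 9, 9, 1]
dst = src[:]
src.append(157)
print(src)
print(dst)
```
[6, 9, 9, 1, 157]
[6, 9, 9, 1]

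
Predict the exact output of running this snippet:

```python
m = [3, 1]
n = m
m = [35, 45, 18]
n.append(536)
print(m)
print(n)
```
[35, 45, 18]
[3, 1, 536]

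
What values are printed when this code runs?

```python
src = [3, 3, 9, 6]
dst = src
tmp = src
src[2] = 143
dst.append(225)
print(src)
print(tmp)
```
[3, 3, 143, 6, 225]
[3, 3, 143, 6, 225]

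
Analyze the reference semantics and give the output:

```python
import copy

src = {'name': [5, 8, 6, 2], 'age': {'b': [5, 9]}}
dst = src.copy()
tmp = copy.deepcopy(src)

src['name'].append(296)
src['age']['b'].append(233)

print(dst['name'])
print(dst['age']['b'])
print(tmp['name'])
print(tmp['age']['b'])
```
[5, 8, 6, 2, 296]
[5, 9, 233]
[5, 8, 6, 2]
[5, 9]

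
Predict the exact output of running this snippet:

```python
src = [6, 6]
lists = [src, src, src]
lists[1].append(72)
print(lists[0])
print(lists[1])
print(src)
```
[6, 6, 72]
[6, 6, 72]
[6, 6, 72]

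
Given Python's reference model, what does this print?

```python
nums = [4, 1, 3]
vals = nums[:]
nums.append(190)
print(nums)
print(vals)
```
[4, 1, 3, 190]
[4, 1, 3]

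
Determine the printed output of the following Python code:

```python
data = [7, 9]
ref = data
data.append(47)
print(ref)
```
[7, 9, 47]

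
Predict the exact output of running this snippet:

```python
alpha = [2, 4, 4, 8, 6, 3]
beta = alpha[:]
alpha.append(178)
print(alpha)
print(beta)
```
[2, 4, 4, 8, 6, 3, 178]
[2, 4, 4, 8, 6, 3]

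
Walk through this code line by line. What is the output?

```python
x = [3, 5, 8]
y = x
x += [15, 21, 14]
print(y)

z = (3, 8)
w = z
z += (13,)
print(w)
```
[3, 5, 8, 15, 21, 14]
(3, 8)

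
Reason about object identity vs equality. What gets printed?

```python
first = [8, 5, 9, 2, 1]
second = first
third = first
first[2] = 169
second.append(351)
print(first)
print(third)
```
[8, 5, 169, 2, 1, 351]
[8, 5, 169, 2, 1, 351]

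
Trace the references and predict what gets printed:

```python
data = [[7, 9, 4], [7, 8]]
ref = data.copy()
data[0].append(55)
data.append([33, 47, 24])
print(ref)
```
[[7, 9, 4, 55], [7, 8]]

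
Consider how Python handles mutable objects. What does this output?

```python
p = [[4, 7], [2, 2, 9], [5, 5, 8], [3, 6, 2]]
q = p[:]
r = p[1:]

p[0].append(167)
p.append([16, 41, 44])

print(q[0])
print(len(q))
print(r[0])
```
[4, 7, 167]
4
[2, 2, 9]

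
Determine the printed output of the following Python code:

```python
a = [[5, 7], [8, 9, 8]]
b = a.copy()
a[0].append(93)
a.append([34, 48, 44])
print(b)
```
[[5, 7, 93], [8, 9, 8]]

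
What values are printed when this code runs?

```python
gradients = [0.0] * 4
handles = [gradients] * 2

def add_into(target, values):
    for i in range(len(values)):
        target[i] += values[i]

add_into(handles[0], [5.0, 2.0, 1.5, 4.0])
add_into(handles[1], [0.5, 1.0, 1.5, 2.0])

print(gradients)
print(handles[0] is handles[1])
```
[5.5, 3.0, 3.0, 6.0]
True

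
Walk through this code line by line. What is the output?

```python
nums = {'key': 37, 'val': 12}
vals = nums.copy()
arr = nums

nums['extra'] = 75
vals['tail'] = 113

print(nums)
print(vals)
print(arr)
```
{'key': 37, 'val': 12, 'extra': 75}
{'key': 37, 'val': 12, 'tail': 113}
{'key': 37, 'val': 12, 'extra': 75}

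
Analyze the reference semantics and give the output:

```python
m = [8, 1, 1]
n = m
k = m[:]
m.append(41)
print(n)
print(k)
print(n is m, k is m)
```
[8, 1, 1, 41]
[8, 1, 1]
True False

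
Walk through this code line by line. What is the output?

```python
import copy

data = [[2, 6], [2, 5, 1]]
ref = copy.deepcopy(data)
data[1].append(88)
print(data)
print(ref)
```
[[2, 6], [2, 5, 1, 88]]
[[2, 6], [2, 5, 1]]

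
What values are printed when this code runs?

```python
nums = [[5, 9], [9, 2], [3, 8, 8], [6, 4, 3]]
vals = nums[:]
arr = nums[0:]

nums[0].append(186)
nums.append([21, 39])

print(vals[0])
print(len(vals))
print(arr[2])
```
[5, 9, 186]
4
[3, 8, 8]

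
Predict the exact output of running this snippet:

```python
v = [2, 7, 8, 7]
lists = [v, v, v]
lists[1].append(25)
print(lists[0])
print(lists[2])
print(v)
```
[2, 7, 8, 7, 25]
[2, 7, 8, 7, 25]
[2, 7, 8, 7, 25]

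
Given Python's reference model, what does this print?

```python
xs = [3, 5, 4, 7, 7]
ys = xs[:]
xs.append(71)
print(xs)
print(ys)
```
[3, 5, 4, 7, 7, 71]
[3, 5, 4, 7, 7]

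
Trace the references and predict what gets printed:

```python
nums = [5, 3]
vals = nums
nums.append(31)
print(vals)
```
[5, 3, 31]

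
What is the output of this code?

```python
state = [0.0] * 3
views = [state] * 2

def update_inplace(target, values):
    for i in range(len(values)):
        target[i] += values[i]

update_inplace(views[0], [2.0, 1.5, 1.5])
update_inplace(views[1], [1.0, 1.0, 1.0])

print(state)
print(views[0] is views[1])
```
[3.0, 2.5, 2.5]
True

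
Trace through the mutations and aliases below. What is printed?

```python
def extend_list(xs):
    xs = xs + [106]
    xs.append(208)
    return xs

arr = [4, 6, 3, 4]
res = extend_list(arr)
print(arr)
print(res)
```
[4, 6, 3, 4]
[4, 6, 3, 4, 106, 208]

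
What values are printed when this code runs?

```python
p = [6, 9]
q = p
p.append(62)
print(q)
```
[6, 9, 62]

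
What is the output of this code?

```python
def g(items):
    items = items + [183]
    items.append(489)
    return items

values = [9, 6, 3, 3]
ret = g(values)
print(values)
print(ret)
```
[9, 6, 3, 3]
[9, 6, 3, 3, 183, 489]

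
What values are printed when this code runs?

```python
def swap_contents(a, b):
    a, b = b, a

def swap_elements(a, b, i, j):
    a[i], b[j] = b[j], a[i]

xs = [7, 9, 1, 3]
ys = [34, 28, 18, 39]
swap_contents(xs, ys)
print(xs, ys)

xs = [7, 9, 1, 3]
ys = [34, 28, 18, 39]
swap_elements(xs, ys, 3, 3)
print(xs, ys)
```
[7, 9, 1, 3] [34, 28, 18, 39]
[7, 9, 1, 39] [34, 28, 18, 3]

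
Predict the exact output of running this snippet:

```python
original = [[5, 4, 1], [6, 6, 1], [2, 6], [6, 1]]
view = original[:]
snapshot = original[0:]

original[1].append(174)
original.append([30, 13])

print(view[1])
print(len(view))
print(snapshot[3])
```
[6, 6, 1, 174]
4
[6, 1]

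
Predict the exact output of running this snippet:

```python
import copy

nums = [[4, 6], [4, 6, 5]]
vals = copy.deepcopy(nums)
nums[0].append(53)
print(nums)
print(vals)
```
[[4, 6, 53], [4, 6, 5]]
[[4, 6], [4, 6, 5]]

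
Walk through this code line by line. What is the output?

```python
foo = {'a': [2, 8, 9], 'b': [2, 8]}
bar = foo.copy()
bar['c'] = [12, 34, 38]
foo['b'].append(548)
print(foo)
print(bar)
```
{'a': [2, 8, 9], 'b': [2, 8, 548]}
{'a': [2, 8, 9], 'b': [2, 8, 548], 'c': [12, 34, 38]}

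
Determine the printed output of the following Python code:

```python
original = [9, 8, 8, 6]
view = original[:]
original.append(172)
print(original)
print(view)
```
[9, 8, 8, 6, 172]
[9, 8, 8, 6]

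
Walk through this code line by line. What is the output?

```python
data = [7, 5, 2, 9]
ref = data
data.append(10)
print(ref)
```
[7, 5, 2, 9, 10]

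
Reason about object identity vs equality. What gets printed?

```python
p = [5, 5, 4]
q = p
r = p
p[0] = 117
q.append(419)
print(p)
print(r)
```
[117, 5, 4, 419]
[117, 5, 4, 419]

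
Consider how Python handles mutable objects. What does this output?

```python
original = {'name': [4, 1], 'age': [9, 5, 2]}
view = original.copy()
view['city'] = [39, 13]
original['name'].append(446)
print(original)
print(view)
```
{'name': [4, 1, 446], 'age': [9, 5, 2]}
{'name': [4, 1, 446], 'age': [9, 5, 2], 'city': [39, 13]}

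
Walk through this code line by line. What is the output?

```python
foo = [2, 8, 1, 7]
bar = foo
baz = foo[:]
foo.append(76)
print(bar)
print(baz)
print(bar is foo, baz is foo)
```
[2, 8, 1, 7, 76]
[2, 8, 1, 7]
True False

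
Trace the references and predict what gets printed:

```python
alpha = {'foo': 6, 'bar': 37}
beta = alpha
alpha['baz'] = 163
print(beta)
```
{'foo': 6, 'bar': 37, 'baz': 163}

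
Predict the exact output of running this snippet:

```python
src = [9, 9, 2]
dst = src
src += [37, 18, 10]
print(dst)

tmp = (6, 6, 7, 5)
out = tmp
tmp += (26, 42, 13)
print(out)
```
[9, 9, 2, 37, 18, 10]
(6, 6, 7, 5)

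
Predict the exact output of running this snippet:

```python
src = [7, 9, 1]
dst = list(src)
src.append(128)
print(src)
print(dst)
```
[7, 9, 1, 128]
[7, 9, 1]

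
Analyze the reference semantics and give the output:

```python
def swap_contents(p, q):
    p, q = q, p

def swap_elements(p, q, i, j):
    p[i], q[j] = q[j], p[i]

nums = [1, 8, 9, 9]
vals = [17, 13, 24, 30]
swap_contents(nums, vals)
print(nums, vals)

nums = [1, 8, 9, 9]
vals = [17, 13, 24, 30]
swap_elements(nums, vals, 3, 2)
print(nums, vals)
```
[1, 8, 9, 9] [17, 13, 24, 30]
[1, 8, 9, 24] [17, 13, 9, 30]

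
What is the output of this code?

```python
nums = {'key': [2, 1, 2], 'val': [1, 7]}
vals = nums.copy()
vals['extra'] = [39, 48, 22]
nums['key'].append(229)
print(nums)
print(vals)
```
{'key': [2, 1, 2, 229], 'val': [1, 7]}
{'key': [2, 1, 2, 229], 'val': [1, 7], 'extra': [39, 48, 22]}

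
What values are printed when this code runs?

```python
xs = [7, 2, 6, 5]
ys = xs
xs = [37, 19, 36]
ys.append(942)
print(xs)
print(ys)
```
[37, 19, 36]
[7, 2, 6, 5, 942]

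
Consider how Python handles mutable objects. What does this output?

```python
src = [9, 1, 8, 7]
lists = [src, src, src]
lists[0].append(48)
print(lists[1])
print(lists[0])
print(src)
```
[9, 1, 8, 7, 48]
[9, 1, 8, 7, 48]
[9, 1, 8, 7, 48]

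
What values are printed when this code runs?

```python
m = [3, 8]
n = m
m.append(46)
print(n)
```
[3, 8, 46]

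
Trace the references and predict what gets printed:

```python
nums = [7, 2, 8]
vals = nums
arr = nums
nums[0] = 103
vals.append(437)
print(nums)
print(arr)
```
[103, 2, 8, 437]
[103, 2, 8, 437]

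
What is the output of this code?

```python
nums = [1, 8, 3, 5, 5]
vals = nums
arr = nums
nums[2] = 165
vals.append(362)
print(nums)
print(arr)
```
[1, 8, 165, 5, 5, 362]
[1, 8, 165, 5, 5, 362]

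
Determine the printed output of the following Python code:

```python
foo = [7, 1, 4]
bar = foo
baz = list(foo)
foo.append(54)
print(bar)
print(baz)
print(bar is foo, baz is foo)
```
[7, 1, 4, 54]
[7, 1, 4]
True False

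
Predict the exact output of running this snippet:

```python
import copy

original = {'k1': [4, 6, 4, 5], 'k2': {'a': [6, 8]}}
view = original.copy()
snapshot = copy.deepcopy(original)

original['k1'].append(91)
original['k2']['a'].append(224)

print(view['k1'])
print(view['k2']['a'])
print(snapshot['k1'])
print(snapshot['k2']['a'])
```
[4, 6, 4, 5, 91]
[6, 8, 224]
[4, 6, 4, 5]
[6, 8]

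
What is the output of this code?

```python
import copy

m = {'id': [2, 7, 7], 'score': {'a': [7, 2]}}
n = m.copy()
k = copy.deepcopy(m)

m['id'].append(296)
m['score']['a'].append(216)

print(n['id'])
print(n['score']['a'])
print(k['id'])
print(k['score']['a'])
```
[2, 7, 7, 296]
[7, 2, 216]
[2, 7, 7]
[7, 2]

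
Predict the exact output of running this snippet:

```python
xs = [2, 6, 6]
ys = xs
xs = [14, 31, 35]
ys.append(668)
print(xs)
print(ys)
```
[14, 31, 35]
[2, 6, 6, 668]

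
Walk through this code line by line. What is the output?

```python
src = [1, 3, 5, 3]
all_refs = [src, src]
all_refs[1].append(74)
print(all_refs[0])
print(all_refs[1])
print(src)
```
[1, 3, 5, 3, 74]
[1, 3, 5, 3, 74]
[1, 3, 5, 3, 74]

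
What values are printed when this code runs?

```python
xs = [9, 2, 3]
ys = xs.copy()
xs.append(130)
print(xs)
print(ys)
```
[9, 2, 3, 130]
[9, 2, 3]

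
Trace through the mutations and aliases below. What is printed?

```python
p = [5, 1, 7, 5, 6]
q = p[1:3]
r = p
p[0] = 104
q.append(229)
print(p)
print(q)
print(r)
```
[104, 1, 7, 5, 6]
[1, 7, 229]
[104, 1, 7, 5, 6]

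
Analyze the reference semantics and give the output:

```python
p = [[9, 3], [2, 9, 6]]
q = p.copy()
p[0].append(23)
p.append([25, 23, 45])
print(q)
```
[[9, 3, 23], [2, 9, 6]]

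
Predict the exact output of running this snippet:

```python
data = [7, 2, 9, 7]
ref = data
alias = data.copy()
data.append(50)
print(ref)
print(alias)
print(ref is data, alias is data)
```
[7, 2, 9, 7, 50]
[7, 2, 9, 7]
True False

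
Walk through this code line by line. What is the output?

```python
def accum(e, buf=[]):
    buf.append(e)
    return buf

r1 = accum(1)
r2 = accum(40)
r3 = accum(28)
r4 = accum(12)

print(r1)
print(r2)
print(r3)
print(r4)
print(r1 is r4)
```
[1, 40, 28, 12]
[1, 40, 28, 12]
[1, 40, 28, 12]
[1, 40, 28, 12]
True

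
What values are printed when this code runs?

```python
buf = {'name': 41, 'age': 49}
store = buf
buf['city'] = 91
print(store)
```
{'name': 41, 'age': 49, 'city': 91}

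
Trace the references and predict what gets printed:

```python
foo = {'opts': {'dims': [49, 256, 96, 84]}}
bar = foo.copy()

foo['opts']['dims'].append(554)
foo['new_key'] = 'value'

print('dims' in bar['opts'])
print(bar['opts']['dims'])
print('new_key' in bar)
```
True
[49, 256, 96, 84, 554]
False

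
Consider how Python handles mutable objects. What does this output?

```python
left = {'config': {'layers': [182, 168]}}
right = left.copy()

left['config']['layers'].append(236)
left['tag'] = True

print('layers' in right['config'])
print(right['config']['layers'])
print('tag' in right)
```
True
[182, 168, 236]
False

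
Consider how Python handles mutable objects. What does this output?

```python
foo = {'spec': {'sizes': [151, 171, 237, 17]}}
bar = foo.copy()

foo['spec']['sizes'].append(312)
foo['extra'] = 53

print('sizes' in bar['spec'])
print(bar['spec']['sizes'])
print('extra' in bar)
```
True
[151, 171, 237, 17, 312]
False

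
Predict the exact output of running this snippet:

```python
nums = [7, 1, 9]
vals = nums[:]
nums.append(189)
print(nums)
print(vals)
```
[7, 1, 9, 189]
[7, 1, 9]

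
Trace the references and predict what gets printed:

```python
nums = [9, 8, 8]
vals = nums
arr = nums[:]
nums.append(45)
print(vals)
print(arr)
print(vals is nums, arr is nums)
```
[9, 8, 8, 45]
[9, 8, 8]
True False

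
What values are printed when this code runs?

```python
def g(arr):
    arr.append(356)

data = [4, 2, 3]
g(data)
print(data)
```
[4, 2, 3, 356]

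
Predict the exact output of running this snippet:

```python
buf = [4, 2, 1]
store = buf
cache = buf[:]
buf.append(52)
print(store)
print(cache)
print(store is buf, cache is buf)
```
[4, 2, 1, 52]
[4, 2, 1]
True False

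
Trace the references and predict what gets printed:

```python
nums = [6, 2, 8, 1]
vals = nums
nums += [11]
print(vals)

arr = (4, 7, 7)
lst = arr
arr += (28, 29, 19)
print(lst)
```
[6, 2, 8, 1, 11]
(4, 7, 7)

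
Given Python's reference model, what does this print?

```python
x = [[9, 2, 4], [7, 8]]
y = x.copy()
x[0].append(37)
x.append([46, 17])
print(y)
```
[[9, 2, 4, 37], [7, 8]]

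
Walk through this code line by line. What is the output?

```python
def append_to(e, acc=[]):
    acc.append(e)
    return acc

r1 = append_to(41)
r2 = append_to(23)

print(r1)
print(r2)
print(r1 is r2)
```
[41, 23]
[41, 23]
True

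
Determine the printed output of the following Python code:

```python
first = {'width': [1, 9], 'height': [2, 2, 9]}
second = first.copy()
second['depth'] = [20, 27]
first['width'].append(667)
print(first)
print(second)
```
{'width': [1, 9, 667], 'height': [2, 2, 9]}
{'width': [1, 9, 667], 'height': [2, 2, 9], 'depth': [20, 27]}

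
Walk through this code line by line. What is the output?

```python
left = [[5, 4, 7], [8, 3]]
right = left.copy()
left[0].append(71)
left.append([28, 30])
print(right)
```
[[5, 4, 7, 71], [8, 3]]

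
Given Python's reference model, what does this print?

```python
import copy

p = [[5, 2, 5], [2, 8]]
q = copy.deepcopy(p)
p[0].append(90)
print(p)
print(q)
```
[[5, 2, 5, 90], [2, 8]]
[[5, 2, 5], [2, 8]]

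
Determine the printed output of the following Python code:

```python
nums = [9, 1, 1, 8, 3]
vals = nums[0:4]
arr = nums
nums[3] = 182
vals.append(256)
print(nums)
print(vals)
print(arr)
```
[9, 1, 1, 182, 3]
[9, 1, 1, 8, 256]
[9, 1, 1, 182, 3]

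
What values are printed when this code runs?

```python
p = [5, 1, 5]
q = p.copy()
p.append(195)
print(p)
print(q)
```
[5, 1, 5, 195]
[5, 1, 5]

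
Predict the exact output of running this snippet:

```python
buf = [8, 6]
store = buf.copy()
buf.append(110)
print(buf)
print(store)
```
[8, 6, 110]
[8, 6]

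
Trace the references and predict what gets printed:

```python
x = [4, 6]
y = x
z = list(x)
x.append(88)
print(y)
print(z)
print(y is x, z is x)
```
[4, 6, 88]
[4, 6]
True False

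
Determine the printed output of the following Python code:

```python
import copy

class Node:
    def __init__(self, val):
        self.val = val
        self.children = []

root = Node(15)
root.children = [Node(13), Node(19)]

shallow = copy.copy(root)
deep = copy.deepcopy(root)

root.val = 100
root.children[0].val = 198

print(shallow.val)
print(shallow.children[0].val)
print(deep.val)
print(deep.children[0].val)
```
15
198
15
13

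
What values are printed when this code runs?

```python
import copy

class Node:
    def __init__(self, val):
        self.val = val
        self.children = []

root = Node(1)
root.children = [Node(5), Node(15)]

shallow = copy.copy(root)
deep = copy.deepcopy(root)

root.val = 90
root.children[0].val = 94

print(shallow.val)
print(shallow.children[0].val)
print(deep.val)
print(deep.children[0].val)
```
1
94
1
5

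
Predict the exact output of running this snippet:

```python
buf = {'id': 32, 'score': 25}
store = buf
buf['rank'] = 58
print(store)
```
{'id': 32, 'score': 25, 'rank': 58}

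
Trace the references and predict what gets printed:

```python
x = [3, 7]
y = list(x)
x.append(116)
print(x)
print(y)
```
[3, 7, 116]
[3, 7]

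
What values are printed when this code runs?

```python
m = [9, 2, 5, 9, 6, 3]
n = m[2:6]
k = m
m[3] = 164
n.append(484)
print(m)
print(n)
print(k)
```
[9, 2, 5, 164, 6, 3]
[5, 9, 6, 3, 484]
[9, 2, 5, 164, 6, 3]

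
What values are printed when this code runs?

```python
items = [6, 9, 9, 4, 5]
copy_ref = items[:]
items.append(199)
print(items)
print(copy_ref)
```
[6, 9, 9, 4, 5, 199]
[6, 9, 9, 4, 5]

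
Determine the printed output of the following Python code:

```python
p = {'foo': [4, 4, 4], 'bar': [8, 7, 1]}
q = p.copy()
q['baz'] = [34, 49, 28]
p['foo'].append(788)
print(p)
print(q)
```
{'foo': [4, 4, 4, 788], 'bar': [8, 7, 1]}
{'foo': [4, 4, 4, 788], 'bar': [8, 7, 1], 'baz': [34, 49, 28]}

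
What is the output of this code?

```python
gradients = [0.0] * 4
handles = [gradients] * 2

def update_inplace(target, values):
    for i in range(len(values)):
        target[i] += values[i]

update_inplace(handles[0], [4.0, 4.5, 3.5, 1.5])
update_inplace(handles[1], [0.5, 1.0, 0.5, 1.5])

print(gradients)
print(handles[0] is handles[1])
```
[4.5, 5.5, 4.0, 3.0]
True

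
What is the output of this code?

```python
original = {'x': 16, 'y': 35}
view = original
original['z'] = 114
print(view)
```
{'x': 16, 'y': 35, 'z': 114}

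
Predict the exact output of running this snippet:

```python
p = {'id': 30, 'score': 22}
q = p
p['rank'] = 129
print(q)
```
{'id': 30, 'score': 22, 'rank': 129}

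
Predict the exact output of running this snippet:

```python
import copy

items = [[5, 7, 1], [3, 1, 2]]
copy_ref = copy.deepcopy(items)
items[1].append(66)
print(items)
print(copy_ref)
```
[[5, 7, 1], [3, 1, 2, 66]]
[[5, 7, 1], [3, 1, 2]]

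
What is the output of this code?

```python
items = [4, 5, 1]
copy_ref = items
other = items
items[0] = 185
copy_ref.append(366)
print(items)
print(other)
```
[185, 5, 1, 366]
[185, 5, 1, 366]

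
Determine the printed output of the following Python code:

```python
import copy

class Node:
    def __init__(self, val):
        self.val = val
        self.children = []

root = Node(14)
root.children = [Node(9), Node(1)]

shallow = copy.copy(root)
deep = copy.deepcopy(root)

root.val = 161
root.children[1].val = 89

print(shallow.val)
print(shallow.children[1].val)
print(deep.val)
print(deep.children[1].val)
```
14
89
14
1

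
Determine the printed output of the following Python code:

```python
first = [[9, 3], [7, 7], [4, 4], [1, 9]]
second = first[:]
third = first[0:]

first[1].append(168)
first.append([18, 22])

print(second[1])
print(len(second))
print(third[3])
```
[7, 7, 168]
4
[1, 9]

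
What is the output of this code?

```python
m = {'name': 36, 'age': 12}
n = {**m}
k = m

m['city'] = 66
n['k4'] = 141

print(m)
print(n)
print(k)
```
{'name': 36, 'age': 12, 'city': 66}
{'name': 36, 'age': 12, 'k4': 141}
{'name': 36, 'age': 12, 'city': 66}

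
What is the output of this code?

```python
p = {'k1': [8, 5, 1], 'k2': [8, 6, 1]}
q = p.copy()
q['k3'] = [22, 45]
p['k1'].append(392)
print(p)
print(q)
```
{'k1': [8, 5, 1, 392], 'k2': [8, 6, 1]}
{'k1': [8, 5, 1, 392], 'k2': [8, 6, 1], 'k3': [22, 45]}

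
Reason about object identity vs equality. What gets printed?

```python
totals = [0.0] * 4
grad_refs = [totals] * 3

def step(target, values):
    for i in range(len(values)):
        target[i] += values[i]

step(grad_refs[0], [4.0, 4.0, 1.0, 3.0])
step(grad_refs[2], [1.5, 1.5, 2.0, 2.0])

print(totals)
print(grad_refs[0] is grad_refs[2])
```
[5.5, 5.5, 3.0, 5.0]
True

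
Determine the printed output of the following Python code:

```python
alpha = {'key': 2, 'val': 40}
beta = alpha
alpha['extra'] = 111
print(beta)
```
{'key': 2, 'val': 40, 'extra': 111}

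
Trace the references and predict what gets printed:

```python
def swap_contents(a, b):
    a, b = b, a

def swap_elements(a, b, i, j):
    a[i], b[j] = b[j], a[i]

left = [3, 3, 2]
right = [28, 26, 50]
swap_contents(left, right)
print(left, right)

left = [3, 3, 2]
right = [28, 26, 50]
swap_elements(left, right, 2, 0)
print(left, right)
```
[3, 3, 2] [28, 26, 50]
[3, 3, 28] [2, 26, 50]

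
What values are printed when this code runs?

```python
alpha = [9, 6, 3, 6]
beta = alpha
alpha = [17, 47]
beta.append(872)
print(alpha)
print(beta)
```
[17, 47]
[9, 6, 3, 6, 872]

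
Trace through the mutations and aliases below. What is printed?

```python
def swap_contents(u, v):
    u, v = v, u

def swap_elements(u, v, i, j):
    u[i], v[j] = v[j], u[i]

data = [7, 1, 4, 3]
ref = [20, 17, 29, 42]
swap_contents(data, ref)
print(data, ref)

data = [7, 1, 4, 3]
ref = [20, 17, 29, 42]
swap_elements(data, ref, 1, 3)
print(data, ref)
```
[7, 1, 4, 3] [20, 17, 29, 42]
[7, 42, 4, 3] [20, 17, 29, 1]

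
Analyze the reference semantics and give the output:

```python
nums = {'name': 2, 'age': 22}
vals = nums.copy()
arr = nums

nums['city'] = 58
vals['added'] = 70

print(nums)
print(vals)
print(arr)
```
{'name': 2, 'age': 22, 'city': 58}
{'name': 2, 'age': 22, 'added': 70}
{'name': 2, 'age': 22, 'city': 58}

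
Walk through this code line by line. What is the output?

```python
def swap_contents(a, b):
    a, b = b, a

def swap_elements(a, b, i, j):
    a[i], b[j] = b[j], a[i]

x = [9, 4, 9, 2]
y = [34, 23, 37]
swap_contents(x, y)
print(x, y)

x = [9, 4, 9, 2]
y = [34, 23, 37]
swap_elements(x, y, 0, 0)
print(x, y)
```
[9, 4, 9, 2] [34, 23, 37]
[34, 4, 9, 2] [9, 23, 37]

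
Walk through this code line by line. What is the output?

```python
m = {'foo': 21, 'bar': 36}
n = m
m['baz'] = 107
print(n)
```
{'foo': 21, 'bar': 36, 'baz': 107}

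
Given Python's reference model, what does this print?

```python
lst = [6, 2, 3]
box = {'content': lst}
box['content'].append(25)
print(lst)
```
[6, 2, 3, 25]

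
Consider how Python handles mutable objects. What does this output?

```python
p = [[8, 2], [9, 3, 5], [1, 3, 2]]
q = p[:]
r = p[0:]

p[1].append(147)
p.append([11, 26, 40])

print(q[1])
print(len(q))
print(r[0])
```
[9, 3, 5, 147]
3
[8, 2]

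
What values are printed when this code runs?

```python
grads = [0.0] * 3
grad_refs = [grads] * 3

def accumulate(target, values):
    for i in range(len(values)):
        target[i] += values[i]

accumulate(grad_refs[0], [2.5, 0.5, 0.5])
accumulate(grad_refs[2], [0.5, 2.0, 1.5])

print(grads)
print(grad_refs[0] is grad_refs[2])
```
[3.0, 2.5, 2.0]
True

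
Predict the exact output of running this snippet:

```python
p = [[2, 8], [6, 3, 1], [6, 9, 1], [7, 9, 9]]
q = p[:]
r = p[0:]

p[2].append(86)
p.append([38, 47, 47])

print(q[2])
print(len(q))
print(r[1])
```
[6, 9, 1, 86]
4
[6, 3, 1]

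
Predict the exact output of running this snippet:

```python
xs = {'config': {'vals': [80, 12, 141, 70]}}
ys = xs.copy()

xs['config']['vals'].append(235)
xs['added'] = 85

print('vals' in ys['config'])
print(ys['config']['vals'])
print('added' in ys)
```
True
[80, 12, 141, 70, 235]
False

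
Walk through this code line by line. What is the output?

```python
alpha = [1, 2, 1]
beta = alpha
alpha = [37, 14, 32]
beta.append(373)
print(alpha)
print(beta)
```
[37, 14, 32]
[1, 2, 1, 373]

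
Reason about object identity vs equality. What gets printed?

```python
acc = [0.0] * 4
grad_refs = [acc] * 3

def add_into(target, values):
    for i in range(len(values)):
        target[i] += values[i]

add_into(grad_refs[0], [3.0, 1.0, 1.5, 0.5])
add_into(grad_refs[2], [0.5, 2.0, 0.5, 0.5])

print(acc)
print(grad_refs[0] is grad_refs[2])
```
[3.5, 3.0, 2.0, 1.0]
True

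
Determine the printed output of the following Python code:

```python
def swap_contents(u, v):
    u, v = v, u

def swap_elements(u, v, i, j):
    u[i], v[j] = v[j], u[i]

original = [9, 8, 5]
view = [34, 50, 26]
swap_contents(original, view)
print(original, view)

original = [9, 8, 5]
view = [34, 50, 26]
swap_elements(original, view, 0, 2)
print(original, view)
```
[9, 8, 5] [34, 50, 26]
[26, 8, 5] [34, 50, 9]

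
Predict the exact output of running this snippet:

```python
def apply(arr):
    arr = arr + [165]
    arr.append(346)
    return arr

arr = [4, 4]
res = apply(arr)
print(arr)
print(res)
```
[4, 4]
[4, 4, 165, 346]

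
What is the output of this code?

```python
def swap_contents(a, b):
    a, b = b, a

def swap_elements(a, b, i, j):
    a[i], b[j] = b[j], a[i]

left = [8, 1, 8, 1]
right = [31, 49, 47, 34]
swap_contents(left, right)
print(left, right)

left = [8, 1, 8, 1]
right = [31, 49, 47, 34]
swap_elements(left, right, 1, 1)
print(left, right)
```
[8, 1, 8, 1] [31, 49, 47, 34]
[8, 49, 8, 1] [31, 1, 47, 34]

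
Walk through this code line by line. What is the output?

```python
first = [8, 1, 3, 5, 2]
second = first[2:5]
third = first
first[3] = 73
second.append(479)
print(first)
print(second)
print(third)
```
[8, 1, 3, 73, 2]
[3, 5, 2, 479]
[8, 1, 3, 73, 2]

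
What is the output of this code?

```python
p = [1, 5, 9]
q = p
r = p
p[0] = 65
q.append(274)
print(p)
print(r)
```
[65, 5, 9, 274]
[65, 5, 9, 274]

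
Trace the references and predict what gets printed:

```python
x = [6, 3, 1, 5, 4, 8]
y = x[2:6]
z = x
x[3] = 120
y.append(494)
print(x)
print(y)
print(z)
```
[6, 3, 1, 120, 4, 8]
[1, 5, 4, 8, 494]
[6, 3, 1, 120, 4, 8]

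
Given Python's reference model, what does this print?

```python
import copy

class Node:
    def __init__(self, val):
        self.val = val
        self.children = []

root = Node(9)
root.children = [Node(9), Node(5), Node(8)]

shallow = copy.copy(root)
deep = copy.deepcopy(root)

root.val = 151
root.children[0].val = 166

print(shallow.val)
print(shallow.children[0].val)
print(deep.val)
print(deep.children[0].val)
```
9
166
9
9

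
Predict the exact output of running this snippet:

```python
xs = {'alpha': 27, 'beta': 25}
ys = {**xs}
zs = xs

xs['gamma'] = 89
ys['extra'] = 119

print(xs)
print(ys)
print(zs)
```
{'alpha': 27, 'beta': 25, 'gamma': 89}
{'alpha': 27, 'beta': 25, 'extra': 119}
{'alpha': 27, 'beta': 25, 'gamma': 89}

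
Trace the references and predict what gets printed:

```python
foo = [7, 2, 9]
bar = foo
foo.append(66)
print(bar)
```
[7, 2, 9, 66]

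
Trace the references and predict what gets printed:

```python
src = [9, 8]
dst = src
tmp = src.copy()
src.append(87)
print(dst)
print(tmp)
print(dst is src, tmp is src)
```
[9, 8, 87]
[9, 8]
True False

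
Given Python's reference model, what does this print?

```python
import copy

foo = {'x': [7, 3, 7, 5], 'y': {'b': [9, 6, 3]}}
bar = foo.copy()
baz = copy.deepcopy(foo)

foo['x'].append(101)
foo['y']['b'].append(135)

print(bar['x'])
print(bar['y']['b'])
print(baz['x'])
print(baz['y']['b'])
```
[7, 3, 7, 5, 101]
[9, 6, 3, 135]
[7, 3, 7, 5]
[9, 6, 3]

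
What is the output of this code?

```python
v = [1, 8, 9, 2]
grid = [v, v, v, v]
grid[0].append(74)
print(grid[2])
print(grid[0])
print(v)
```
[1, 8, 9, 2, 74]
[1, 8, 9, 2, 74]
[1, 8, 9, 2, 74]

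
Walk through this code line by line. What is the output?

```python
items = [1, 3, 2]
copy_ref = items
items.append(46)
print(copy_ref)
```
[1, 3, 2, 46]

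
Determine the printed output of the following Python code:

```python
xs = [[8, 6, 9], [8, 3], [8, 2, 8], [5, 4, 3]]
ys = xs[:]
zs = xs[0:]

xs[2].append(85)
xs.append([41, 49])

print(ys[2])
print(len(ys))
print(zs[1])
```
[8, 2, 8, 85]
4
[8, 3]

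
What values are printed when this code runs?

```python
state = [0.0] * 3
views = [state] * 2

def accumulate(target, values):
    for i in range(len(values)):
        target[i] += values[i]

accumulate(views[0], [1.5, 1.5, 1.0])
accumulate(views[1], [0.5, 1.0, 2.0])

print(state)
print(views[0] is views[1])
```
[2.0, 2.5, 3.0]
True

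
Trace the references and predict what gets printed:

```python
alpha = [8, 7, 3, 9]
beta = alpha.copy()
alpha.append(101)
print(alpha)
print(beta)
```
[8, 7, 3, 9, 101]
[8, 7, 3, 9]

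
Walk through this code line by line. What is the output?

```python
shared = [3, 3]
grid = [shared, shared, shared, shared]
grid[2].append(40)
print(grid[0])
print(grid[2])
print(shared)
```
[3, 3, 40]
[3, 3, 40]
[3, 3, 40]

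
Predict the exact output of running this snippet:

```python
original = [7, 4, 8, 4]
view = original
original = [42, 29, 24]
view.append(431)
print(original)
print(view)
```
[42, 29, 24]
[7, 4, 8, 4, 431]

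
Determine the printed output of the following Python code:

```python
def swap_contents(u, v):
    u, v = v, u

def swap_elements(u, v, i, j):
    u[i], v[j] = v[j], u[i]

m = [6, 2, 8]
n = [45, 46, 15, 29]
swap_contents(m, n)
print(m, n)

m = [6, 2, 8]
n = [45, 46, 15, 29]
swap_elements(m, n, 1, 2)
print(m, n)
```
[6, 2, 8] [45, 46, 15, 29]
[6, 15, 8] [45, 46, 2, 29]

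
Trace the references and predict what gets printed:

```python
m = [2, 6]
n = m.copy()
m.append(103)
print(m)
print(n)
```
[2, 6, 103]
[2, 6]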